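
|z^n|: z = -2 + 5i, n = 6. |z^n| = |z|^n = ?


|z| = sqrt(4+25) = sqrt(29) = 5.3852
|z^6| = |z|^6 = (sqrt(29))^6 = 29^3 = 24389

|z^6| = 24389


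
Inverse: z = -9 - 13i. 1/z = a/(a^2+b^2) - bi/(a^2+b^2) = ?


|z|^2 = 81+169 = 250
1/z = (-9 + 13i)/250

1/z = -0.0360 + 0.0520i


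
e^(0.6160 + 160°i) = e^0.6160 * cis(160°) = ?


e^0.6160 = 1.8515
cos(160°) = -0.93969
sin(160°) = 0.34202
Real = 1.8515*(-0.93969) = -1.7398
Imag = 1.8515*0.34202 = 0.6333

-1.7398 + 0.6333i


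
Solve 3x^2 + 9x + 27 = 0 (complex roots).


disc = 9^2 - 4*3*27 = 81 - 324 = -243
sqrt(|disc|) = sqrt(243) = 15.5885
Real part = -9/(2*3) = -1.5000
Imag part = 15.5885/(2*3) = 2.5981

-1.5000 ± 2.5981i


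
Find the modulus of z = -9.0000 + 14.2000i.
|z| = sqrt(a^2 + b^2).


|z| = sqrt((-9)^2 + 14.2^2) = sqrt(81 + 201.64) = sqrt(282.64) = 16.8119

|z| = 16.8119


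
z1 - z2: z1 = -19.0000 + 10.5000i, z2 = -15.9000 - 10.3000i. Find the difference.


Real: -19 + 15.9 = -3.1
Imag: 10.5 + 10.3 = 20.8

-3.1000 + 20.8000i


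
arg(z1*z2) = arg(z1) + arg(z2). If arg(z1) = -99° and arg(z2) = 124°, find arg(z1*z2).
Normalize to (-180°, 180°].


arg(z1*z2) = -99° + 124° = 25°
Normalized to (-180°, 180°]: 25°

25°


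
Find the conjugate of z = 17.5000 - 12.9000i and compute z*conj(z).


z_bar = 17.5000 + 12.9000i
z*z_bar = 17.5^2 + (-12.9)^2 = 306.25 + 166.41 = 472.66

z_bar = 17.5000 + 12.9000i, z*z_bar = 472.66


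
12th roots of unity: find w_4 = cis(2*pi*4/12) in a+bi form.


Angle = 360*4/12 = 120°
a = cos(120°) = -0.5000
b = sin(120°) = 0.8660

-0.5000 + 0.8660i


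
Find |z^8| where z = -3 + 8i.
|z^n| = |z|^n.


|z| = sqrt(9+64) = sqrt(73) = 8.5440
|z^8| = |z|^8 = (sqrt(73))^8 = 73^4 = 28398241

|z^8| = 28398241


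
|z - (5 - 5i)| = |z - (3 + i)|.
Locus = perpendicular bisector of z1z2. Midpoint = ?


Equal distances means the locus is the perpendicular bisector of z1 and z2.
Midpoint = ((5+3)/2, (-5+1)/2) = (4.0000, -2.0000)

Perpendicular bisector through (4.0000, -2.0000)


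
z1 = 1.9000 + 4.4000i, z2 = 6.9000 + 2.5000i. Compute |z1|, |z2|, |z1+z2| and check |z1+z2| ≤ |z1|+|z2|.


|z1| = sqrt(1.9^2 + 4.4^2) = sqrt(22.97) = 4.7927
|z2| = sqrt(6.9^2 + 2.5^2) = sqrt(53.86) = 7.3389
z1+z2 = 8.8000 + 6.9000i
|z1+z2| = sqrt(125.05) = 11.1826
|z1|+|z2| = 4.7927 + 7.3389 = 12.1316

|z1+z2| = 11.1826 ≤ |z1|+|z2| = 12.1316 (verified)


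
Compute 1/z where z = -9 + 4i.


|z|^2 = 81+16 = 97
1/z = (-9 - 4i)/97

1/z = -0.0928 - 0.0412i


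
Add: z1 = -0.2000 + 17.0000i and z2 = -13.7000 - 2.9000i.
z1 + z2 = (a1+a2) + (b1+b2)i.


Real: -0.2 - 13.7 = -13.9
Imag: 17 - 2.9 = 14.1

-13.9000 + 14.1000i


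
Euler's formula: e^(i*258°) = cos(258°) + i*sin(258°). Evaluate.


cos(258°) = -0.2079
sin(258°) = -0.9781

e^(i*258°) = -0.2079 - 0.9781i


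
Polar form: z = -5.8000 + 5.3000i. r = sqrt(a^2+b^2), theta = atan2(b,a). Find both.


r = sqrt(33.64+28.09) = sqrt(61.73) = 7.8568
theta = atan2(5.3, -5.8) = 137.5791 degrees

r = 7.8568, theta = 137.5791 degrees


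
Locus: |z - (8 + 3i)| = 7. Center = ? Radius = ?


|z - z0| = r is a circle with center z0 and radius r.
Center = (8, 3), radius = 7

Circle with center (8, 3) and radius 7


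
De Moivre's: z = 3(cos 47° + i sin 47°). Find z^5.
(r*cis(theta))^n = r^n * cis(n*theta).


r^5 = 3^5 = 243
n*theta = 5*47° = 235° = 235° (mod 360)
a = 243*cos(235°) = -139.3791
b = 243*sin(235°) = -199.0539

243 cis(235°) = -139.3791 - 199.0539i


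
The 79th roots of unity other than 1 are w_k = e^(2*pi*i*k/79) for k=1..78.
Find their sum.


With w = e^(2*pi*i/79), all 79 of the 79th roots of unity w^0 = 1, w, ..., w^(78) sum to 0: 1 + w + ... + w^(78) = (1 - w^79)/(1 - w) = 0 since w^79 = 1, w ≠ 1.
Removing the root 1: w + w^2 + ... + w^(78) = 0 - 1 = -1

Sum = -1


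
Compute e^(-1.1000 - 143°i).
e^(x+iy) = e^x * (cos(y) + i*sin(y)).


e^-1.1000 = 0.33287
cos(-143°) = -0.7986
sin(-143°) = -0.6018
Real = 0.33287*(-0.7986) = -0.2658
Imag = 0.33287*(-0.6018) = -0.2003

-0.2658 - 0.2003i


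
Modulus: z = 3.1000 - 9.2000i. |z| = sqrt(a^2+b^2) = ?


|z| = sqrt(3.1^2 + (-9.2)^2) = sqrt(9.61 + 84.64) = sqrt(94.25) = 9.7082

|z| = 9.7082


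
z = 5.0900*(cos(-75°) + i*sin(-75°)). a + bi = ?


a = 5.0900*cos(-75°) = 5.0900*0.25882 = 1.3174
b = 5.0900*sin(-75°) = 5.0900*(-0.96593) = -4.9166

1.3174 - 4.9166i


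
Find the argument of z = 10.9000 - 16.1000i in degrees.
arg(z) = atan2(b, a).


Re = 10.9, Im = -16.1
arg = atan2(-16.1, 10.9) = -55.9013 degrees

arg(z) = -55.9013 degrees


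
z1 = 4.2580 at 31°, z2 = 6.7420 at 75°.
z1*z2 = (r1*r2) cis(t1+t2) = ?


r = 4.2580 * 6.7420 = 28.7074
theta = 31° + 75° = 106° = 106° (mod 360)

28.7074 cis(106°)


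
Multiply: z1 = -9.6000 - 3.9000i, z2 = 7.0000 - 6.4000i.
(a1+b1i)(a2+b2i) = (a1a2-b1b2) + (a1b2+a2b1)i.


Real = -9.6*7 - (-3.9)*(-6.4) = -67.2 - 24.96 = -92.16
Imag = -9.6*(-6.4) + 7*(-3.9) = 61.44 - (27.3) = 34.14

-92.1600 + 34.1400i


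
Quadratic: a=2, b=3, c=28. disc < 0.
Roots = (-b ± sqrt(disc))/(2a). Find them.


disc = 3^2 - 4*2*28 = 9 - 224 = -215
sqrt(|disc|) = sqrt(215) = 14.6629
Real part = -3/(2*2) = -0.7500
Imag part = 14.6629/(2*2) = 3.6657

-0.7500 ± 3.6657i


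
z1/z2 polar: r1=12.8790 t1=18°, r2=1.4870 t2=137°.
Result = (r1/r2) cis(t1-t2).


r = 12.8790 / 1.4870 = 8.6611
theta = 18° - 137° = -119° = 241° (mod 360)

8.6611 cis(241°)


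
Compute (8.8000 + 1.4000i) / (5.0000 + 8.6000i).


Conjugate of z2 = 5.0000 - 8.6000i
Numerator: (8.8000 + 1.4000i)(5.0000 - 8.6000i) = 56.0400 - 68.6800i
Denominator: 5^2 + 8.6^2 = 98.96
Result = (56.0400 - 68.6800i)/98.96

0.5663 - 0.6940i


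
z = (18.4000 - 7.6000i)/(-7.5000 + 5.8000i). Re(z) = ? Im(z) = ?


Multiply by conjugate: (18.4000 - 7.6000i)(-7.5000 - 5.8000i) / ((-7.5)^2 + 5.8^2)
Numerator real = 18.4*(-7.5) - (7.6)*5.8 = -182.08
Numerator imag = -7.6*(-7.5) - 18.4*5.8 = -49.72
Denominator = 89.89
Re(z) = -182.08/89.89 = -2.0256
Im(z) = -49.72/89.89 = -0.5531

Re(z) = -2.0256, Im(z) = -0.5531


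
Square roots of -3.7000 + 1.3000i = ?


|z| = sqrt(13.69+1.69) = 3.9217
sqrt((|z|+a)/2) = sqrt((3.9217+(-3.7))/2) = sqrt(0.1109) = 0.3330
sqrt((|z|-a)/2) = sqrt((3.9217-(-3.7))/2) = sqrt(3.8109) = 1.9521

±(0.3330 + 1.9521i) i.e. 0.3330 + 1.9521i and -0.3330 - 1.9521i


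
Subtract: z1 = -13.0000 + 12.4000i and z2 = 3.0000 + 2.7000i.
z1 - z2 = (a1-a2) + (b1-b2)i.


Real: -13 - 3 = -16
Imag: 12.4 - 2.7 = 9.7

-16.0000 + 9.7000i


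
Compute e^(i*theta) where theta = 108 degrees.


cos(108°) = -0.3090
sin(108°) = 0.9511

e^(i*108°) = -0.3090 + 0.9511i


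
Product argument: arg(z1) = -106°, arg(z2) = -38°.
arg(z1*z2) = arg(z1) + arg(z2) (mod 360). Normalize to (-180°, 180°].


arg(z1*z2) = -106° - 38° = -144°
Normalized to (-180°, 180°]: -144°

-144°


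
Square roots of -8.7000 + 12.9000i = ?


|z| = sqrt(75.69+166.41) = 15.5596
sqrt((|z|+a)/2) = sqrt((15.5596+(-8.7))/2) = sqrt(3.4298) = 1.8520
sqrt((|z|-a)/2) = sqrt((15.5596-(-8.7))/2) = sqrt(12.1298) = 3.4828

±(1.8520 + 3.4828i) i.e. 1.8520 + 3.4828i and -1.8520 - 3.4828i


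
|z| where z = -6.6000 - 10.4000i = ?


|z| = sqrt((-6.6)^2 + (-10.4)^2) = sqrt(43.56 + 108.16) = sqrt(151.72) = 12.3175

|z| = 12.3175


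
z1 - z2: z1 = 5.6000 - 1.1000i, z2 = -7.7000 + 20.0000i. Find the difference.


Real: 5.6 + 7.7 = 13.3
Imag: -1.1 - 20 = -21.1

13.3000 - 21.1000i


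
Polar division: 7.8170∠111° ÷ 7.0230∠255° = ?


r = 7.8170 / 7.0230 = 1.1131
theta = 111° - 255° = -144° = 216° (mod 360)

1.1131 cis(216°)


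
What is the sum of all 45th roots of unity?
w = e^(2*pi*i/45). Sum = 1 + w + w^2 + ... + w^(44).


The sum of all 45th roots of unity is 0.
Geometric series: (1 - w^45)/(1 - w) = (1-1)/(1-w) = 0 since w^45 = 1, w ≠ 1.
Alternatively: coefficient of z^44 in z^45 - 1 is 0.

0


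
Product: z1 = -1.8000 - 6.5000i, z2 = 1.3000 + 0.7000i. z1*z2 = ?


Real = -1.8*1.3 - (-6.5)*0.7 = -2.34 - (-4.55) = 2.21
Imag = -1.8*0.7 + 1.3*(-6.5) = -1.26 - (8.45) = -9.71

2.2100 - 9.7100i


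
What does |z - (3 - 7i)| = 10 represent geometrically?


|z - z0| = r is a circle with center z0 and radius r.
Center = (3, -7), radius = 10

Circle with center (3, -7) and radius 10


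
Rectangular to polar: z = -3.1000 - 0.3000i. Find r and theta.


r = sqrt(9.61+0.09) = sqrt(9.7) = 3.1145
theta = atan2(-0.3, -3.1) = -174.4725 degrees

r = 3.1145, theta = -174.4725 degrees


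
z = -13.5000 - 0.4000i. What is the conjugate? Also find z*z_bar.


z_bar = -13.5000 + 0.4000i
z*z_bar = (-13.5)^2 + (-0.4)^2 = 182.25 + 0.16 = 182.41

z_bar = -13.5000 + 0.4000i, z*z_bar = 182.41


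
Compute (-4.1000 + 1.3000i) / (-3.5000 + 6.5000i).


Conjugate of z2 = -3.5000 - 6.5000i
Numerator: (-4.1000 + 1.3000i)(-3.5000 - 6.5000i) = 22.8000 + 22.1000i
Denominator: (-3.5)^2 + 6.5^2 = 54.5
Result = (22.8000 + 22.1000i)/54.5

0.4183 + 0.4055i


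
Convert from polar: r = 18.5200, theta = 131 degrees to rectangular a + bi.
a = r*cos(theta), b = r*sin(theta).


a = 18.5200*cos(131°) = 18.5200*(-0.65606) = -12.1502
b = 18.5200*sin(131°) = 18.5200*0.75471 = 13.9772

-12.1502 + 13.9772i


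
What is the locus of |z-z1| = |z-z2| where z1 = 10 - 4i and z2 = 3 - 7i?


Equal distances means the locus is the perpendicular bisector of z1 and z2.
Midpoint = ((10+3)/2, (-4+(-7))/2) = (6.5000, -5.5000)

Perpendicular bisector through (6.5000, -5.5000)


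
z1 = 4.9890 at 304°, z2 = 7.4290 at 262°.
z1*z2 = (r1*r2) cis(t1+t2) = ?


r = 4.9890 * 7.4290 = 37.0633
theta = 304° + 262° = 566° = 206° (mod 360)

37.0633 cis(206°)


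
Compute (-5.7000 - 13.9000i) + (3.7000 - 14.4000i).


Real: -5.7 + 3.7 = -2
Imag: -13.9 - 14.4 = -28.3

-2.0000 - 28.3000i


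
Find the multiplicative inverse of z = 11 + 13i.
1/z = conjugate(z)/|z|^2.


|z|^2 = 121+169 = 290
1/z = (11 - 13i)/290

1/z = 0.0379 - 0.0448i


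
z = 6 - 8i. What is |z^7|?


|z| = sqrt(36+64) = sqrt(100) = 10
|z^7| = |z|^7 = 10^7 = 10000000

|z^7| = 10000000


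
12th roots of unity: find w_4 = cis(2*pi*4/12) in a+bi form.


Angle = 360*4/12 = 120°
a = cos(120°) = -0.5000
b = sin(120°) = 0.8660

-0.5000 + 0.8660i


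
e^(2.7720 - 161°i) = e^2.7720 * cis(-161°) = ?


e^2.7720 = 15.9906
cos(-161°) = -0.94552
sin(-161°) = -0.325568
Real = 15.9906*(-0.94552) = -15.1194
Imag = 15.9906*(-0.325568) = -5.2060

-15.1194 - 5.2060i


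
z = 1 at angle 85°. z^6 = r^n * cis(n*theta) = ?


r^6 = 1^6 = 1
n*theta = 6*85° = 510° = 150° (mod 360)
a = 1*cos(150°) = -0.8660
b = 1*sin(150°) = 0.5000

1 cis(150°) = -0.8660 + 0.5000i


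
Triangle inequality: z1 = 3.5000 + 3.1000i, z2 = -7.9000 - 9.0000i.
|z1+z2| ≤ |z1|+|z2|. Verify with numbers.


|z1| = sqrt(3.5^2 + 3.1^2) = sqrt(21.86) = 4.6755
|z2| = sqrt((-7.9)^2 + (-9)^2) = sqrt(143.41) = 11.9754
z1+z2 = -4.4000 - 5.9000i
|z1+z2| = sqrt(54.17) = 7.3600
|z1|+|z2| = 4.6755 + 11.9754 = 16.6509

|z1+z2| = 7.3600 ≤ |z1|+|z2| = 16.6509 (verified)


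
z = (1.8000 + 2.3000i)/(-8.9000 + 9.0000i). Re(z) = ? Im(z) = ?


Multiply by conjugate: (1.8000 + 2.3000i)(-8.9000 - 9.0000i) / ((-8.9)^2 + 9^2)
Numerator real = 1.8*(-8.9) + 2.3*9 = 4.68
Numerator imag = 2.3*(-8.9) - 1.8*9 = -36.67
Denominator = 160.21
Re(z) = 4.68/160.21 = 0.0292
Im(z) = -36.67/160.21 = -0.2289

Re(z) = 0.0292, Im(z) = -0.2289


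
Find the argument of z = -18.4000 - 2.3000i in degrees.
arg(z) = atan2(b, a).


Re = -18.4, Im = -2.3
arg = atan2(-2.3, -18.4) = -172.8750 degrees

arg(z) = -172.8750 degrees


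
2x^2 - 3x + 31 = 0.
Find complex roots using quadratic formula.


disc = (-3)^2 - 4*2*31 = 9 - 248 = -239
sqrt(|disc|) = sqrt(239) = 15.4596
Real part = 3/(2*2) = 0.7500
Imag part = 15.4596/(2*2) = 3.8649

0.7500 ± 3.8649i


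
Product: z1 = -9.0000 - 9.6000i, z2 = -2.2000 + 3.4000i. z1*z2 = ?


Real = -9*(-2.2) - (-9.6)*3.4 = 19.8 - (-32.64) = 52.44
Imag = -9*3.4 - (2.2)*(-9.6) = -30.6 + 21.12 = -9.48

52.4400 - 9.4800i


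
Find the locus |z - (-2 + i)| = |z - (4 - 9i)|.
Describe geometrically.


Equal distances means the locus is the perpendicular bisector of z1 and z2.
Midpoint = ((-2+4)/2, (1+(-9))/2) = (1.0000, -4.0000)

Perpendicular bisector through (1.0000, -4.0000)


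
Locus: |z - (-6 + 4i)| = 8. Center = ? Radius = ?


|z - z0| = r is a circle with center z0 and radius r.
Center = (-6, 4), radius = 8

Circle with center (-6, 4) and radius 8


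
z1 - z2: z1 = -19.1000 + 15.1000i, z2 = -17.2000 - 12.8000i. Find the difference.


Real: -19.1 + 17.2 = -1.9
Imag: 15.1 + 12.8 = 27.9

-1.9000 + 27.9000i


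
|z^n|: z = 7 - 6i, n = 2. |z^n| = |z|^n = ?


|z| = sqrt(49+36) = sqrt(85) = 9.2195
|z^2| = |z|^2 = (sqrt(85))^2 = 85

|z^2| = 85


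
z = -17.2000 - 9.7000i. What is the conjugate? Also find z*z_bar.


z_bar = -17.2000 + 9.7000i
z*z_bar = (-17.2)^2 + (-9.7)^2 = 295.84 + 94.09 = 389.93

z_bar = -17.2000 + 9.7000i, z*z_bar = 389.93


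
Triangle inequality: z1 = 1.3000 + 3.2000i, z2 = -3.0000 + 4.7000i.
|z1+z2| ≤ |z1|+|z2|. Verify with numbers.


|z1| = sqrt(1.3^2 + 3.2^2) = sqrt(11.93) = 3.4540
|z2| = sqrt((-3)^2 + 4.7^2) = sqrt(31.09) = 5.5758
z1+z2 = -1.7000 + 7.9000i
|z1+z2| = sqrt(65.3) = 8.0808
|z1|+|z2| = 3.4540 + 5.5758 = 9.0298

|z1+z2| = 8.0808 ≤ |z1|+|z2| = 9.0298 (verified)


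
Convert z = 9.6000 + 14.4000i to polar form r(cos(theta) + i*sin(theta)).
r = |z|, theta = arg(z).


r = sqrt(92.16+207.36) = sqrt(299.52) = 17.3066
theta = atan2(14.4, 9.6) = 56.3099 degrees

r = 17.3066, theta = 56.3099 degrees


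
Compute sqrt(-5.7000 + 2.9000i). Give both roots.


|z| = sqrt(32.49+8.41) = 6.3953
sqrt((|z|+a)/2) = sqrt((6.3953+(-5.7))/2) = sqrt(0.3477) = 0.5896
sqrt((|z|-a)/2) = sqrt((6.3953-(-5.7))/2) = sqrt(6.0477) = 2.4592

±(0.5896 + 2.4592i) i.e. 0.5896 + 2.4592i and -0.5896 - 2.4592i


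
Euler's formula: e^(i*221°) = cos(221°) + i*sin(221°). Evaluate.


cos(221°) = -0.7547
sin(221°) = -0.6561

e^(i*221°) = -0.7547 - 0.6561i


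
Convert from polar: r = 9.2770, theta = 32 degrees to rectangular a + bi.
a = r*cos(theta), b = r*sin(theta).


a = 9.2770*cos(32°) = 9.2770*0.848048 = 7.8673
b = 9.2770*sin(32°) = 9.2770*0.52992 = 4.9161

7.8673 + 4.9161i


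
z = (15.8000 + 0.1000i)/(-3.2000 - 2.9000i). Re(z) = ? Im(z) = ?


Multiply by conjugate: (15.8000 + 0.1000i)(-3.2000 + 2.9000i) / ((-3.2)^2 + (-2.9)^2)
Numerator real = 15.8*(-3.2) + 0.1*(-2.9) = -50.85
Numerator imag = 0.1*(-3.2) - 15.8*(-2.9) = 45.5
Denominator = 18.65
Re(z) = -50.85/18.65 = -2.7265
Im(z) = 45.5/18.65 = 2.4397

Re(z) = -2.7265, Im(z) = 2.4397


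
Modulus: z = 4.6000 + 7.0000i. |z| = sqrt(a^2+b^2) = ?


|z| = sqrt(4.6^2 + 7^2) = sqrt(21.16 + 49) = sqrt(70.16) = 8.3762

|z| = 8.3762


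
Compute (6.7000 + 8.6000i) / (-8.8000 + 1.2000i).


Conjugate of z2 = -8.8000 - 1.2000i
Numerator: (6.7000 + 8.6000i)(-8.8000 - 1.2000i) = -48.6400 - 83.7200i
Denominator: (-8.8)^2 + 1.2^2 = 78.88
Result = (-48.6400 - 83.7200i)/78.88

-0.6166 - 1.0614i


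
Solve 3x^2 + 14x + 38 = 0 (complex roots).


disc = 14^2 - 4*3*38 = 196 - 456 = -260
sqrt(|disc|) = sqrt(260) = 16.1245
Real part = -14/(2*3) = -2.3333
Imag part = 16.1245/(2*3) = 2.6874

-2.3333 ± 2.6874i


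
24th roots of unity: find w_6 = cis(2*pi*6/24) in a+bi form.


Angle = 360*6/24 = 90°
a = cos(90°) = 0
b = sin(90°) = 1.0000

0 + 1.0000i


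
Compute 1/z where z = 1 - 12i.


|z|^2 = 1+144 = 145
1/z = (1 + 12i)/145

1/z = 0.0069 + 0.0828i


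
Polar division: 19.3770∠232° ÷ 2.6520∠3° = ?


r = 19.3770 / 2.6520 = 7.3066
theta = 232° - 3° = 229° = 229° (mod 360)

7.3066 cis(229°)


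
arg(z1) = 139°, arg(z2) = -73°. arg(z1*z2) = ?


arg(z1*z2) = 139° - 73° = 66°
Normalized to (-180°, 180°]: 66°

66°


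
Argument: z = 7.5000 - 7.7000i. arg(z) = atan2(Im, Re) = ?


Re = 7.5, Im = -7.7
arg = atan2(-7.7, 7.5) = -45.7538 degrees

arg(z) = -45.7538 degrees


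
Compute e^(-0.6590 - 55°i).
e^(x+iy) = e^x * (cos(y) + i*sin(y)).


e^-0.6590 = 0.5174
cos(-55°) = 0.5736
sin(-55°) = -0.81915
Real = 0.5174*0.5736 = 0.2968
Imag = 0.5174*(-0.81915) = -0.4238

0.2968 - 0.4238i


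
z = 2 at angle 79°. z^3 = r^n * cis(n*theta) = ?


r^3 = 2^3 = 8
n*theta = 3*79° = 237° = 237° (mod 360)
a = 8*cos(237°) = -4.3571
b = 8*sin(237°) = -6.7094

8 cis(237°) = -4.3571 - 6.7094i


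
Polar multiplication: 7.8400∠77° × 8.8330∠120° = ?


r = 7.8400 * 8.8330 = 69.2507
theta = 77° + 120° = 197° = 197° (mod 360)

69.2507 cis(197°)


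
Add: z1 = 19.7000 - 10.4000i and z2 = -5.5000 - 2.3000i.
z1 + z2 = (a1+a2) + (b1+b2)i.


Real: 19.7 - 5.5 = 14.2
Imag: -10.4 - 2.3 = -12.7

14.2000 - 12.7000i


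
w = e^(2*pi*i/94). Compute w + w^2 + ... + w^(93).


With w = e^(2*pi*i/94), all 94 of the 94th roots of unity w^0 = 1, w, ..., w^(93) sum to 0: 1 + w + ... + w^(93) = (1 - w^94)/(1 - w) = 0 since w^94 = 1, w ≠ 1.
Removing the root 1: w + w^2 + ... + w^(93) = 0 - 1 = -1

Sum = -1


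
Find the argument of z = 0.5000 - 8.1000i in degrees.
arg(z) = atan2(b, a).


Re = 0.5, Im = -8.1
arg = atan2(-8.1, 0.5) = -86.4677 degrees

arg(z) = -86.4677 degrees


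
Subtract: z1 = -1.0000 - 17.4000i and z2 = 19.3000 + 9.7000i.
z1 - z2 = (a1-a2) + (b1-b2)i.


Real: -1 - 19.3 = -20.3
Imag: -17.4 - 9.7 = -27.1

-20.3000 - 27.1000i


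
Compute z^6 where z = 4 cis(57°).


r^6 = 4^6 = 4096
n*theta = 6*57° = 342° = 342° (mod 360)
a = 4096*cos(342°) = 3895.5275
b = 4096*sin(342°) = -1265.7336

4096 cis(342°) = 3895.5275 - 1265.7336i


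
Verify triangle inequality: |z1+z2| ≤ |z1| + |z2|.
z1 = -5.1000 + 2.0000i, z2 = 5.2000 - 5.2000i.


|z1| = sqrt((-5.1)^2 + 2^2) = sqrt(30.01) = 5.4781
|z2| = sqrt(5.2^2 + (-5.2)^2) = sqrt(54.08) = 7.3539
z1+z2 = 0.1000 - 3.2000i
|z1+z2| = sqrt(10.25) = 3.2016
|z1|+|z2| = 5.4781 + 7.3539 = 12.8320

|z1+z2| = 3.2016 ≤ |z1|+|z2| = 12.8320 (verified)


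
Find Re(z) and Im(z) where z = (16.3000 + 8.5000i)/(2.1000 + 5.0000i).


Multiply by conjugate: (16.3000 + 8.5000i)(2.1000 - 5.0000i) / (2.1^2 + 5^2)
Numerator real = 16.3*2.1 + 8.5*5 = 76.73
Numerator imag = 8.5*2.1 - 16.3*5 = -63.65
Denominator = 29.41
Re(z) = 76.73/29.41 = 2.6090
Im(z) = -63.65/29.41 = -2.1642

Re(z) = 2.6090, Im(z) = -2.1642


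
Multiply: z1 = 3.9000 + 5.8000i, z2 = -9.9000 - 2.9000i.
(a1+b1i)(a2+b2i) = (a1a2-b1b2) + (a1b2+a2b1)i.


Real = 3.9*(-9.9) - 5.8*(-2.9) = -38.61 - (-16.82) = -21.79
Imag = 3.9*(-2.9) - (9.9)*5.8 = -11.31 - (57.42) = -68.73

-21.7900 - 68.7300i


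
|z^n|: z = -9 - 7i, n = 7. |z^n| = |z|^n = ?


|z| = sqrt(81+49) = sqrt(130) = 11.4018
|z^7| = |z|^7 = (sqrt(130))^7 = 130^3 * sqrt(130) = 2197000*sqrt(130)

|z^7| = 2197000*sqrt(130) ≈ 25049654.0894


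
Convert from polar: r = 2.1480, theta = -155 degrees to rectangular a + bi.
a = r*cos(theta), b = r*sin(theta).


a = 2.1480*cos(-155°) = 2.1480*(-0.9063) = -1.9467
b = 2.1480*sin(-155°) = 2.1480*(-0.42262) = -0.9078

-1.9467 - 0.9078i


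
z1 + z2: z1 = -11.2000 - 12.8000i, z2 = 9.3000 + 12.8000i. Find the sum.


Real: -11.2 + 9.3 = -1.9
Imag: -12.8 + 12.8 = 0

-1.9000


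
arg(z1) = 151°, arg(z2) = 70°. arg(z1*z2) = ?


arg(z1*z2) = 151° + 70° = 221°
Normalized to (-180°, 180°]: -139°

-139°


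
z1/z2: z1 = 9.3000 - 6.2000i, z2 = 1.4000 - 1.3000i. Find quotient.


Conjugate of z2 = 1.4000 + 1.3000i
Numerator: (9.3000 - 6.2000i)(1.4000 + 1.3000i) = 21.0800 + 3.4100i
Denominator: 1.4^2 + (-1.3)^2 = 3.65
Result = (21.0800 + 3.4100i)/3.65

5.7753 + 0.9342i


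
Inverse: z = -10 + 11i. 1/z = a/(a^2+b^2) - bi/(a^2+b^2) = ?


|z|^2 = 100+121 = 221
1/z = (-10 - 11i)/221

1/z = -0.0452 - 0.0498i


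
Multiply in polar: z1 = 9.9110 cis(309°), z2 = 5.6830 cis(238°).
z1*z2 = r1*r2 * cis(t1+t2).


r = 9.9110 * 5.6830 = 56.3242
theta = 309° + 238° = 547° = 187° (mod 360)

56.3242 cis(187°)


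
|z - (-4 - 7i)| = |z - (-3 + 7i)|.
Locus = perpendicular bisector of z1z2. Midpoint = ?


Equal distances means the locus is the perpendicular bisector of z1 and z2.
Midpoint = ((-4+(-3))/2, (-7+7)/2) = (-3.5000, 0)

Perpendicular bisector through (-3.5000, 0)


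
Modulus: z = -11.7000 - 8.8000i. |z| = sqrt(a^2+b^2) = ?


|z| = sqrt((-11.7)^2 + (-8.8)^2) = sqrt(136.89 + 77.44) = sqrt(214.33) = 14.6400

|z| = 14.6400


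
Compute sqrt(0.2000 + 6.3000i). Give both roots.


|z| = sqrt(0.04+39.69) = 6.3032
sqrt((|z|+a)/2) = sqrt((6.3032+0.2)/2) = sqrt(3.2516) = 1.8032
sqrt((|z|-a)/2) = sqrt((6.3032-0.2)/2) = sqrt(3.0516) = 1.7469

±(1.8032 + 1.7469i) i.e. 1.8032 + 1.7469i and -1.8032 - 1.7469i


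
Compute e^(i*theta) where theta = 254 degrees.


cos(254°) = -0.2756
sin(254°) = -0.9613

e^(i*254°) = -0.2756 - 0.9613i


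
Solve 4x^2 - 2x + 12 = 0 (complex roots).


disc = (-2)^2 - 4*4*12 = 4 - 192 = -188
sqrt(|disc|) = sqrt(188) = 13.7113
Real part = 2/(2*4) = 0.2500
Imag part = 13.7113/(2*4) = 1.7139

0.2500 ± 1.7139i


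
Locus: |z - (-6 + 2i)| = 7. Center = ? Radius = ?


|z - z0| = r is a circle with center z0 and radius r.
Center = (-6, 2), radius = 7

Circle with center (-6, 2) and radius 7


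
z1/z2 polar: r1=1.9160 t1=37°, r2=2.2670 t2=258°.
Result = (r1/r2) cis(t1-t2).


r = 1.9160 / 2.2670 = 0.8452
theta = 37° - 258° = -221° = 139° (mod 360)

0.8452 cis(139°)


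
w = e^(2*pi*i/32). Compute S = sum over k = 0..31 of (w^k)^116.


The roots are w_k = w^k with w = e^(2*pi*i/32), and (w^k)^116 = (w^116)^k.
So S = 1 + u + u^2 + ... + u^(31) with u = w^116.
116 = 3*32 + 20, so 116 is not a multiple of 32: u = (w^32)^3 * w^20 = w^20 ≠ 1 (w is a primitive 32th root), while u^32 = (w^32)^116 = 1.
Geometric series: S = (1 - u^32)/(1 - u) = (1 - 1)/(1 - u) = 0

S = 0


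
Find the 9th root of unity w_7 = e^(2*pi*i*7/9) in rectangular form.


Angle = 360*7/9 = 280°
a = cos(280°) = 0.1736
b = sin(280°) = -0.9848

0.1736 - 0.9848i


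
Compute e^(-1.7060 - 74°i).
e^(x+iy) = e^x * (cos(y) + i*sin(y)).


e^-1.7060 = 0.1816
cos(-74°) = 0.27564
sin(-74°) = -0.9613
Real = 0.1816*0.27564 = 0.0501
Imag = 0.1816*(-0.9613) = -0.1746

0.0501 - 0.1746i


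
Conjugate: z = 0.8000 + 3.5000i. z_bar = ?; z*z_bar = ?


z_bar = 0.8000 - 3.5000i
z*z_bar = 0.8^2 + 3.5^2 = 0.64 + 12.25 = 12.89

z_bar = 0.8000 - 3.5000i, z*z_bar = 12.89


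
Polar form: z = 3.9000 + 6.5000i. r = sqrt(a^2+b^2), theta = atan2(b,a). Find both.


r = sqrt(15.21+42.25) = sqrt(57.46) = 7.5802
theta = atan2(6.5, 3.9) = 59.0362 degrees

r = 7.5802, theta = 59.0362 degrees


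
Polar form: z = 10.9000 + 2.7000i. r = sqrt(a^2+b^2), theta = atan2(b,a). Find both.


r = sqrt(118.81+7.29) = sqrt(126.1) = 11.2294
theta = atan2(2.7, 10.9) = 13.9125 degrees

r = 11.2294, theta = 13.9125 degrees


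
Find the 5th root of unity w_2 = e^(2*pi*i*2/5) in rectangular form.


Angle = 360*2/5 = 144°
a = cos(144°) = -0.8090
b = sin(144°) = 0.5878

-0.8090 + 0.5878i


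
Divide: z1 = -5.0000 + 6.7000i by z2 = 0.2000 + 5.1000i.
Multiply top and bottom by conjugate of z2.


Conjugate of z2 = 0.2000 - 5.1000i
Numerator: (-5.0000 + 6.7000i)(0.2000 - 5.1000i) = 33.1700 + 26.8400i
Denominator: 0.2^2 + 5.1^2 = 26.05
Result = (33.1700 + 26.8400i)/26.05

1.2733 + 1.0303i


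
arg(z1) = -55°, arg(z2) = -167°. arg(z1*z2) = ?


arg(z1*z2) = -55° - 167° = -222°
Normalized to (-180°, 180°]: 138°

138°


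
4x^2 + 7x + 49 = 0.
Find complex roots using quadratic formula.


disc = 7^2 - 4*4*49 = 49 - 784 = -735
sqrt(|disc|) = sqrt(735) = 27.1109
Real part = -7/(2*4) = -0.8750
Imag part = 27.1109/(2*4) = 3.3889

-0.8750 ± 3.3889i


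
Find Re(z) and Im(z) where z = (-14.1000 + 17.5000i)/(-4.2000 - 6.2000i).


Multiply by conjugate: (-14.1000 + 17.5000i)(-4.2000 + 6.2000i) / ((-4.2)^2 + (-6.2)^2)
Numerator real = -14.1*(-4.2) + 17.5*(-6.2) = -49.28
Numerator imag = 17.5*(-4.2) - (-14.1)*(-6.2) = -160.92
Denominator = 56.08
Re(z) = -49.28/56.08 = -0.8787
Im(z) = -160.92/56.08 = -2.8695

Re(z) = -0.8787, Im(z) = -2.8695


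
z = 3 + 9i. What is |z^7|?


|z| = sqrt(9+81) = sqrt(90) = 9.4868
|z^7| = |z|^7 = (sqrt(90))^7 = 90^3 * sqrt(90) = 729000*sqrt(90)

|z^7| = 729000*sqrt(90) ≈ 6915901.2428


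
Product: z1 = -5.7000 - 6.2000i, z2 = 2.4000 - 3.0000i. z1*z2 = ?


Real = -5.7*2.4 - (-6.2)*(-3) = -13.68 - 18.6 = -32.28
Imag = -5.7*(-3) + 2.4*(-6.2) = 17.1 - (14.88) = 2.22

-32.2800 + 2.2200i


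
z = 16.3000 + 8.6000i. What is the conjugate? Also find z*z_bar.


z_bar = 16.3000 - 8.6000i
z*z_bar = 16.3^2 + 8.6^2 = 265.69 + 73.96 = 339.65

z_bar = 16.3000 - 8.6000i, z*z_bar = 339.65


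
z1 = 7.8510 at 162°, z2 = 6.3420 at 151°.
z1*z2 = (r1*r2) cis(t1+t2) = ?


r = 7.8510 * 6.3420 = 49.7910
theta = 162° + 151° = 313° = 313° (mod 360)

49.7910 cis(313°)


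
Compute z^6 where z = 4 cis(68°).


r^6 = 4^6 = 4096
n*theta = 6*68° = 408° = 48° (mod 360)
a = 4096*cos(48°) = 2740.7590
b = 4096*sin(48°) = 3043.9212

4096 cis(48°) = 2740.7590 + 3043.9212i


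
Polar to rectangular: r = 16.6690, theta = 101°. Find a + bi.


a = 16.6690*cos(101°) = 16.6690*(-0.19081) = -3.1806
b = 16.6690*sin(101°) = 16.6690*0.981627 = 16.3627

-3.1806 + 16.3627i


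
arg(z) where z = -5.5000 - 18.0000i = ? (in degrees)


Re = -5.5, Im = -18
arg = atan2(-18, -5.5) = -106.9908 degrees

arg(z) = -106.9908 degrees


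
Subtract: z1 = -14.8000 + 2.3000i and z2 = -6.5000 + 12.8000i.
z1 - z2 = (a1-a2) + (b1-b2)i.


Real: -14.8 + 6.5 = -8.3
Imag: 2.3 - 12.8 = -10.5

-8.3000 - 10.5000i


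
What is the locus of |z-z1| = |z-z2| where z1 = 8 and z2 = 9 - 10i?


Equal distances means the locus is the perpendicular bisector of z1 and z2.
Midpoint = ((8+9)/2, (0+(-10))/2) = (8.5000, -5.0000)

Perpendicular bisector through (8.5000, -5.0000)


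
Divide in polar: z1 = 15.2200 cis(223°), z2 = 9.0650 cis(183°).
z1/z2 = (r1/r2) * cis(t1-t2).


r = 15.2200 / 9.0650 = 1.6790
theta = 223° - 183° = 40° = 40° (mod 360)

1.6790 cis(40°)


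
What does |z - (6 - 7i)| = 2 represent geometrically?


|z - z0| = r is a circle with center z0 and radius r.
Center = (6, -7), radius = 2

Circle with center (6, -7) and radius 2


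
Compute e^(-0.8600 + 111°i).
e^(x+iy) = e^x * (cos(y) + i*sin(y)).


e^-0.8600 = 0.42316
cos(111°) = -0.35837
sin(111°) = 0.9336
Real = 0.42316*(-0.35837) = -0.1516
Imag = 0.42316*0.9336 = 0.3951

-0.1516 + 0.3951i


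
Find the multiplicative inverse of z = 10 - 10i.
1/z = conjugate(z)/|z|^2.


|z|^2 = 100+100 = 200
1/z = (10 + 10i)/200

1/z = 0.0500 + 0.0500i


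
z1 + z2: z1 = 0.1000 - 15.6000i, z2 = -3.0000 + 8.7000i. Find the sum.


Real: 0.1 - 3 = -2.9
Imag: -15.6 + 8.7 = -6.9

-2.9000 - 6.9000i


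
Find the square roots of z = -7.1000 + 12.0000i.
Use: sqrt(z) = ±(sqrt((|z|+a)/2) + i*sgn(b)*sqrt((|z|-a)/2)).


|z| = sqrt(50.41+144) = 13.9431
sqrt((|z|+a)/2) = sqrt((13.9431+(-7.1))/2) = sqrt(3.4215) = 1.8497
sqrt((|z|-a)/2) = sqrt((13.9431-(-7.1))/2) = sqrt(10.5215) = 3.2437

±(1.8497 + 3.2437i) i.e. 1.8497 + 3.2437i and -1.8497 - 3.2437i


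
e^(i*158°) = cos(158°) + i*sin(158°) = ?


cos(158°) = -0.9272
sin(158°) = 0.3746

e^(i*158°) = -0.9272 + 0.3746i


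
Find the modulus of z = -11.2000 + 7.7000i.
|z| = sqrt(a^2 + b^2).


|z| = sqrt((-11.2)^2 + 7.7^2) = sqrt(125.44 + 59.29) = sqrt(184.73) = 13.5915

|z| = 13.5915


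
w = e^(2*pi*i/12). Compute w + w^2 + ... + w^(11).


With w = e^(2*pi*i/12), all 12 of the 12th roots of unity w^0 = 1, w, ..., w^(11) sum to 0: 1 + w + ... + w^(11) = (1 - w^12)/(1 - w) = 0 since w^12 = 1, w ≠ 1.
Removing the root 1: w + w^2 + ... + w^(11) = 0 - 1 = -1

Sum = -1


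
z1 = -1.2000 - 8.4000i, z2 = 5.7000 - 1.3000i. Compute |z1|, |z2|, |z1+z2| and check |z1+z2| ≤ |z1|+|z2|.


|z1| = sqrt((-1.2)^2 + (-8.4)^2) = sqrt(72) = 8.4853
|z2| = sqrt(5.7^2 + (-1.3)^2) = sqrt(34.18) = 5.8464
z1+z2 = 4.5000 - 9.7000i
|z1+z2| = sqrt(114.34) = 10.6930
|z1|+|z2| = 8.4853 + 5.8464 = 14.3317

|z1+z2| = 10.6930 ≤ |z1|+|z2| = 14.3317 (verified)


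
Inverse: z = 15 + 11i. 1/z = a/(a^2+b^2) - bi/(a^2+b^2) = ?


|z|^2 = 225+121 = 346
1/z = (15 - 11i)/346

1/z = 0.0434 - 0.0318i


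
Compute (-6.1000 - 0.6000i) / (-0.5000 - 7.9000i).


Conjugate of z2 = -0.5000 + 7.9000i
Numerator: (-6.1000 - 0.6000i)(-0.5000 + 7.9000i) = 7.7900 - 47.8900i
Denominator: (-0.5)^2 + (-7.9)^2 = 62.66
Result = (7.7900 - 47.8900i)/62.66

0.1243 - 0.7643i


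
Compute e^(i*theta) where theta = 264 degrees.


cos(264°) = -0.1045
sin(264°) = -0.9945

e^(i*264°) = -0.1045 - 0.9945i


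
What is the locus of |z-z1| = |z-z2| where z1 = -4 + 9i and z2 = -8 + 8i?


Equal distances means the locus is the perpendicular bisector of z1 and z2.
Midpoint = ((-4+(-8))/2, (9+8)/2) = (-6.0000, 8.5000)

Perpendicular bisector through (-6.0000, 8.5000)


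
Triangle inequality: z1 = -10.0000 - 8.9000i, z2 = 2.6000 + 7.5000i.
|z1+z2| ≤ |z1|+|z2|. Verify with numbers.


|z1| = sqrt((-10)^2 + (-8.9)^2) = sqrt(179.21) = 13.3869
|z2| = sqrt(2.6^2 + 7.5^2) = sqrt(63.01) = 7.9379
z1+z2 = -7.4000 - 1.4000i
|z1+z2| = sqrt(56.72) = 7.5313
|z1|+|z2| = 13.3869 + 7.9379 = 21.3248

|z1+z2| = 7.5313 ≤ |z1|+|z2| = 21.3248 (verified)


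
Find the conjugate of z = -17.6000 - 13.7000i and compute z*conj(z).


z_bar = -17.6000 + 13.7000i
z*z_bar = (-17.6)^2 + (-13.7)^2 = 309.76 + 187.69 = 497.45

z_bar = -17.6000 + 13.7000i, z*z_bar = 497.45


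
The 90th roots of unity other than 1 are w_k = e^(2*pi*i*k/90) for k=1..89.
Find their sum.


With w = e^(2*pi*i/90), all 90 of the 90th roots of unity w^0 = 1, w, ..., w^(89) sum to 0: 1 + w + ... + w^(89) = (1 - w^90)/(1 - w) = 0 since w^90 = 1, w ≠ 1.
Removing the root 1: w + w^2 + ... + w^(89) = 0 - 1 = -1

Sum = -1


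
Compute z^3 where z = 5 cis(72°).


r^3 = 5^3 = 125
n*theta = 3*72° = 216° = 216° (mod 360)
a = 125*cos(216°) = -101.1271
b = 125*sin(216°) = -73.4732

125 cis(216°) = -101.1271 - 73.4732i


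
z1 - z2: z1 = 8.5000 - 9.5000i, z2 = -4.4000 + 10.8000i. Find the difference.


Real: 8.5 + 4.4 = 12.9
Imag: -9.5 - 10.8 = -20.3

12.9000 - 20.3000i


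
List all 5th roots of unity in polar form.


The 5th roots of unity are cis(360k/5°) for k=0..4
Angle step = 360/5 = 72°
Primitive root: cis(72°)
Primitive root = 0.3090 + 0.9511i

5 roots at angles: 0°, 72°, 144°, 216°, 288°


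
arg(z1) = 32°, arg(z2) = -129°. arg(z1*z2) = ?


arg(z1*z2) = 32° - 129° = -97°
Normalized to (-180°, 180°]: -97°

-97°


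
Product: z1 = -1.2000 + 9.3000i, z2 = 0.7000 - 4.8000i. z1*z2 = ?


Real = -1.2*0.7 - 9.3*(-4.8) = -0.84 - (-44.64) = 43.8
Imag = -1.2*(-4.8) + 0.7*9.3 = 5.76 + 6.51 = 12.27

43.8000 + 12.2700i


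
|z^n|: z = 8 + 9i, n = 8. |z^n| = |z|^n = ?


|z| = sqrt(64+81) = sqrt(145) = 12.0416
|z^8| = |z|^8 = (sqrt(145))^8 = 145^4 = 442050625

|z^8| = 442050625


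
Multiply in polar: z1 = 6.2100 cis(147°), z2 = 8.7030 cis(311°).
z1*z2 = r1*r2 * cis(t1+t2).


r = 6.2100 * 8.7030 = 54.0456
theta = 147° + 311° = 458° = 98° (mod 360)

54.0456 cis(98°)


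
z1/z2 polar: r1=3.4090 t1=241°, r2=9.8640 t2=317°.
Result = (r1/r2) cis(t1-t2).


r = 3.4090 / 9.8640 = 0.3456
theta = 241° - 317° = -76° = 284° (mod 360)

0.3456 cis(284°)


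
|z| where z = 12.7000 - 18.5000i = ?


|z| = sqrt(12.7^2 + (-18.5)^2) = sqrt(161.29 + 342.25) = sqrt(503.54) = 22.4397

|z| = 22.4397


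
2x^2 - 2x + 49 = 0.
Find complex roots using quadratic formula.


disc = (-2)^2 - 4*2*49 = 4 - 392 = -388
sqrt(|disc|) = sqrt(388) = 19.6977
Real part = 2/(2*2) = 0.5000
Imag part = 19.6977/(2*2) = 4.9244

0.5000 ± 4.9244i


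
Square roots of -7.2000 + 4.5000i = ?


|z| = sqrt(51.84+20.25) = 8.4906
sqrt((|z|+a)/2) = sqrt((8.4906+(-7.2))/2) = sqrt(0.6453) = 0.8033
sqrt((|z|-a)/2) = sqrt((8.4906-(-7.2))/2) = sqrt(7.8453) = 2.8009

±(0.8033 + 2.8009i) i.e. 0.8033 + 2.8009i and -0.8033 - 2.8009i


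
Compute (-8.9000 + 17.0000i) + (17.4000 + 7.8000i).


Real: -8.9 + 17.4 = 8.5
Imag: 17 + 7.8 = 24.8

8.5000 + 24.8000i


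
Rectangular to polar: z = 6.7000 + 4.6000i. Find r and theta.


r = sqrt(44.89+21.16) = sqrt(66.05) = 8.1271
theta = atan2(4.6, 6.7) = 34.4722 degrees

r = 8.1271, theta = 34.4722 degrees


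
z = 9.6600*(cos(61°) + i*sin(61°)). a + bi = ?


a = 9.6600*cos(61°) = 9.6600*0.48481 = 4.6833
b = 9.6600*sin(61°) = 9.6600*0.87462 = 8.4488

4.6833 + 8.4488i


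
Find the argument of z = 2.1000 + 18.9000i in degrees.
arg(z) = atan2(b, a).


Re = 2.1, Im = 18.9
arg = atan2(18.9, 2.1) = 83.6598 degrees

arg(z) = 83.6598 degrees


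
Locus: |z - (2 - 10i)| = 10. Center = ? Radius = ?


|z - z0| = r is a circle with center z0 and radius r.
Center = (2, -10), radius = 10

Circle with center (2, -10) and radius 10


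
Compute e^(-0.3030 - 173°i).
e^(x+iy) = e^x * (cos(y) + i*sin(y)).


e^-0.3030 = 0.7386
cos(-173°) = -0.9925
sin(-173°) = -0.1219
Real = 0.7386*(-0.9925) = -0.7331
Imag = 0.7386*(-0.1219) = -0.0900

-0.7331 - 0.0900i


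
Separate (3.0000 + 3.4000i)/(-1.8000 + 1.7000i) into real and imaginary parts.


Multiply by conjugate: (3.0000 + 3.4000i)(-1.8000 - 1.7000i) / ((-1.8)^2 + 1.7^2)
Numerator real = 3*(-1.8) + 3.4*1.7 = 0.38
Numerator imag = 3.4*(-1.8) - 3*1.7 = -11.22
Denominator = 6.13
Re(z) = 0.38/6.13 = 0.0620
Im(z) = -11.22/6.13 = -1.8303

Re(z) = 0.0620, Im(z) = -1.8303


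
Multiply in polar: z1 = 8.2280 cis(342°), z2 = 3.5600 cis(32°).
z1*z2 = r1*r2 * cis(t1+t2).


r = 8.2280 * 3.5600 = 29.2917
theta = 342° + 32° = 374° = 14° (mod 360)

29.2917 cis(14°)


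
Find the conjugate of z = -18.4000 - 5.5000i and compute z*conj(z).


z_bar = -18.4000 + 5.5000i
z*z_bar = (-18.4)^2 + (-5.5)^2 = 338.56 + 30.25 = 368.81

z_bar = -18.4000 + 5.5000i, z*z_bar = 368.81


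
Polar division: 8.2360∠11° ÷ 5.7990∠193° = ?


r = 8.2360 / 5.7990 = 1.4202
theta = 11° - 193° = -182° = 178° (mod 360)

1.4202 cis(178°)


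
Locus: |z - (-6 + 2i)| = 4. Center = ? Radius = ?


|z - z0| = r is a circle with center z0 and radius r.
Center = (-6, 2), radius = 4

Circle with center (-6, 2) and radius 4


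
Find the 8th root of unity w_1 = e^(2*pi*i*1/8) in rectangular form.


Angle = 360*1/8 = 45°
a = cos(45°) = 0.7071
b = sin(45°) = 0.7071

0.7071 + 0.7071i


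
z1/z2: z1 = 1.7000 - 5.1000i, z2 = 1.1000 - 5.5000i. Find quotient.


Conjugate of z2 = 1.1000 + 5.5000i
Numerator: (1.7000 - 5.1000i)(1.1000 + 5.5000i) = 29.9200 + 3.7400i
Denominator: 1.1^2 + (-5.5)^2 = 31.46
Result = (29.9200 + 3.7400i)/31.46

0.9510 + 0.1189i


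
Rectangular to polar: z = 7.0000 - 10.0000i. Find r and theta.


r = sqrt(49+100) = sqrt(149) = 12.2066
theta = atan2(-10, 7) = -55.0080 degrees

r = 12.2066, theta = -55.0080 degrees


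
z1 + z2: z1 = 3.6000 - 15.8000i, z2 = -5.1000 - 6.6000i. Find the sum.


Real: 3.6 - 5.1 = -1.5
Imag: -15.8 - 6.6 = -22.4

-1.5000 - 22.4000i


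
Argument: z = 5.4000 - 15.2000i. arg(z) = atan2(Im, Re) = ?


Re = 5.4, Im = -15.2
arg = atan2(-15.2, 5.4) = -70.4417 degrees

arg(z) = -70.4417 degrees


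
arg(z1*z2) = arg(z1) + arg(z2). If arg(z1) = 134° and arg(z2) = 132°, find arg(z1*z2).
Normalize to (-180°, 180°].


arg(z1*z2) = 134° + 132° = 266°
Normalized to (-180°, 180°]: -94°

-94°


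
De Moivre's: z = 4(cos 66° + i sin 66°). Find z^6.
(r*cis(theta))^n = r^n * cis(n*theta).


r^6 = 4^6 = 4096
n*theta = 6*66° = 396° = 36° (mod 360)
a = 4096*cos(36°) = 3313.7336
b = 4096*sin(36°) = 2407.5684

4096 cis(36°) = 3313.7336 + 2407.5684i


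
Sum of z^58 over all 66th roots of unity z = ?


The roots are w_k = w^k with w = e^(2*pi*i/66), and (w^k)^58 = (w^58)^k.
So S = 1 + u + u^2 + ... + u^(65) with u = w^58.
58 = 0*66 + 58, so 58 is not a multiple of 66: u = w^58 ≠ 1 (w is a primitive 66th root), while u^66 = (w^66)^58 = 1.
Geometric series: S = (1 - u^66)/(1 - u) = (1 - 1)/(1 - u) = 0

S = 0


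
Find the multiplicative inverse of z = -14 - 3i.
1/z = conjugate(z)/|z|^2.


|z|^2 = 196+9 = 205
1/z = (-14 + 3i)/205

1/z = -0.0683 + 0.0146i


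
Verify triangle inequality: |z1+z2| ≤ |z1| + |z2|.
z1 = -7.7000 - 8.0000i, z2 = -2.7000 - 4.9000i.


|z1| = sqrt((-7.7)^2 + (-8)^2) = sqrt(123.29) = 11.1036
|z2| = sqrt((-2.7)^2 + (-4.9)^2) = sqrt(31.3) = 5.5946
z1+z2 = -10.4000 - 12.9000i
|z1+z2| = sqrt(274.57) = 16.5702
|z1|+|z2| = 11.1036 + 5.5946 = 16.6982

|z1+z2| = 16.5702 ≤ |z1|+|z2| = 16.6982 (verified)


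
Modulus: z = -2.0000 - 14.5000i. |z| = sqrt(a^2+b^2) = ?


|z| = sqrt((-2)^2 + (-14.5)^2) = sqrt(4 + 210.25) = sqrt(214.25) = 14.6373

|z| = 14.6373


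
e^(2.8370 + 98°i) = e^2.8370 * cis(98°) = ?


e^2.8370 = 17.0645
cos(98°) = -0.13917
sin(98°) = 0.990268
Real = 17.0645*(-0.13917) = -2.3749
Imag = 17.0645*0.990268 = 16.8984

-2.3749 + 16.8984i


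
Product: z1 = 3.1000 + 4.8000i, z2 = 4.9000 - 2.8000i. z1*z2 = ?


Real = 3.1*4.9 - 4.8*(-2.8) = 15.19 - (-13.44) = 28.63
Imag = 3.1*(-2.8) + 4.9*4.8 = -8.68 + 23.52 = 14.84

28.6300 + 14.8400i


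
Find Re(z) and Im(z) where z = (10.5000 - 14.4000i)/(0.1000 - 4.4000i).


Multiply by conjugate: (10.5000 - 14.4000i)(0.1000 + 4.4000i) / (0.1^2 + (-4.4)^2)
Numerator real = 10.5*0.1 - (14.4)*(-4.4) = 64.41
Numerator imag = -14.4*0.1 - 10.5*(-4.4) = 44.76
Denominator = 19.37
Re(z) = 64.41/19.37 = 3.3252
Im(z) = 44.76/19.37 = 2.3108

Re(z) = 3.3252, Im(z) = 2.3108


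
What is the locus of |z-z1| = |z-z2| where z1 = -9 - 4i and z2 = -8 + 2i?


Equal distances means the locus is the perpendicular bisector of z1 and z2.
Midpoint = ((-9+(-8))/2, (-4+2)/2) = (-8.5000, -1.0000)

Perpendicular bisector through (-8.5000, -1.0000)


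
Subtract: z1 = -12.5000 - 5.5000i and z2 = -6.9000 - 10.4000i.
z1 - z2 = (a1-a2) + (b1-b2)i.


Real: -12.5 + 6.9 = -5.6
Imag: -5.5 + 10.4 = 4.9

-5.6000 + 4.9000i


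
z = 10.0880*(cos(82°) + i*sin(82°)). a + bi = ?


a = 10.0880*cos(82°) = 10.0880*0.139173 = 1.4040
b = 10.0880*sin(82°) = 10.0880*0.99027 = 9.9898

1.4040 + 9.9898i


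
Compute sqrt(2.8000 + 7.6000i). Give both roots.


|z| = sqrt(7.84+57.76) = 8.0994
sqrt((|z|+a)/2) = sqrt((8.0994+2.8)/2) = sqrt(5.4497) = 2.3345
sqrt((|z|-a)/2) = sqrt((8.0994-2.8)/2) = sqrt(2.6497) = 1.6278

±(2.3345 + 1.6278i) i.e. 2.3345 + 1.6278i and -2.3345 - 1.6278i


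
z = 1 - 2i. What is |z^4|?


|z| = sqrt(1+4) = sqrt(5) = 2.2361
|z^4| = |z|^4 = (sqrt(5))^4 = 5^2 = 25

|z^4| = 25


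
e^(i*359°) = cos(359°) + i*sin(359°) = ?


cos(359°) = 0.9998
sin(359°) = -0.0175

e^(i*359°) = 0.9998 - 0.0175i


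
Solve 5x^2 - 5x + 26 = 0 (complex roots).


disc = (-5)^2 - 4*5*26 = 25 - 520 = -495
sqrt(|disc|) = sqrt(495) = 22.2486
Real part = 5/(2*5) = 0.5000
Imag part = 22.2486/(2*5) = 2.2249

0.5000 ± 2.2249i


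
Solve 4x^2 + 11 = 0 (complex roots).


disc = 0^2 - 4*4*11 = 0 - 176 = -176
sqrt(|disc|) = sqrt(176) = 13.2665
Real part = 0/(2*4) = 0
Imag part = 13.2665/(2*4) = 1.6583

0 ± 1.6583i


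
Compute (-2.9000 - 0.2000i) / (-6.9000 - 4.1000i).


Conjugate of z2 = -6.9000 + 4.1000i
Numerator: (-2.9000 - 0.2000i)(-6.9000 + 4.1000i) = 20.8300 - 10.5100i
Denominator: (-6.9)^2 + (-4.1)^2 = 64.42
Result = (20.8300 - 10.5100i)/64.42

0.3233 - 0.1631i


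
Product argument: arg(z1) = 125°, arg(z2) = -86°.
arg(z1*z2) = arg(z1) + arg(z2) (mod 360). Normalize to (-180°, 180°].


arg(z1*z2) = 125° - 86° = 39°
Normalized to (-180°, 180°]: 39°

39°
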